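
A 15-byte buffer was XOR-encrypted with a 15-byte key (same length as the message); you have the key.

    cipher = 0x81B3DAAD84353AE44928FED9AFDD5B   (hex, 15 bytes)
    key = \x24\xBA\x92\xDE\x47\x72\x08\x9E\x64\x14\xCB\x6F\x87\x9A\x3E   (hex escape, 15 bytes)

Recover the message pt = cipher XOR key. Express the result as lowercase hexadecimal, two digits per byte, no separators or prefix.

XOR is its own inverse, so applying the key byte-wise gives the result directly.
81 xor 24 = a5
b3 xor ba = 09
da xor 92 = 48
ad xor de = 73
84 xor 47 = c3
35 xor 72 = 47
3a xor 08 = 32
e4 xor 9e = 7a
49 xor 64 = 2d
28 xor 14 = 3c
fe xor cb = 35
d9 xor 6f = b6
af xor 87 = 28
dd xor 9a = 47
5b xor 3e = 65

a5094873c347327a2d3c35b6284765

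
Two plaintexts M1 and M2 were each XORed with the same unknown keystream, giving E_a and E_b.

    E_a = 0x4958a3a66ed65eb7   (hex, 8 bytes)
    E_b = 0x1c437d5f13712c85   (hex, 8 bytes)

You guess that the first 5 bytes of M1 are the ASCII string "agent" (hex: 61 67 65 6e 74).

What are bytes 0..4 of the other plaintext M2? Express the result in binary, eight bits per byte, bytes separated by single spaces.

First, E_a ⊕ E_b = (M1 ⊕ K) ⊕ (M2 ⊕ K) = M1 ⊕ M2, so the key drops out. Then M2 = (M1 ⊕ M2) ⊕ M1 over the first 5 bytes.
byte 0: (49 xor 1c) xor 61 = 55 xor 61 = 34
byte 1: (58 xor 43) xor 67 = 1b xor 67 = 7c
byte 2: (a3 xor 7d) xor 65 = de xor 65 = bb
byte 3: (a6 xor 5f) xor 6e = f9 xor 6e = 97
byte 4: (6e xor 13) xor 74 = 7d xor 74 = 09

00110100 01111100 10111011 10010111 00001001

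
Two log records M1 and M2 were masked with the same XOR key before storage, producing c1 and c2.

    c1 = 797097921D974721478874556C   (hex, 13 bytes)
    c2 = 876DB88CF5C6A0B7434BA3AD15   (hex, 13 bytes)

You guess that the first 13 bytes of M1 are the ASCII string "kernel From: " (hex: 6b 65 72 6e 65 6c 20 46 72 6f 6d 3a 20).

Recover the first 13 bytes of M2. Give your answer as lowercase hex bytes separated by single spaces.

95 78 5d 70 8d 3d c7 d0 76 ac ba c2 59

First, c1 ⊕ c2 = (M1 ⊕ K) ⊕ (M2 ⊕ K) = M1 ⊕ M2, so the key drops out. Then M2 = (M1 ⊕ M2) ⊕ M1 over the first 13 bytes.
byte 0: (79 ^ 87) ^ 6b = fe ^ 6b = 95
byte 1: (70 ^ 6d) ^ 65 = 1d ^ 65 = 78
byte 2: (97 ^ b8) ^ 72 = 2f ^ 72 = 5d
byte 3: (92 ^ 8c) ^ 6e = 1e ^ 6e = 70
byte 4: (1d ^ f5) ^ 65 = e8 ^ 65 = 8d
byte 5: (97 ^ c6) ^ 6c = 51 ^ 6c = 3d
byte 6: (47 ^ a0) ^ 20 = e7 ^ 20 = c7
byte 7: (21 ^ b7) ^ 46 = 96 ^ 46 = d0
byte 8: (47 ^ 43) ^ 72 = 04 ^ 72 = 76
byte 9: (88 ^ 4b) ^ 6f = c3 ^ 6f = ac
byte 10: (74 ^ a3) ^ 6d = d7 ^ 6d = ba
byte 11: (55 ^ ad) ^ 3a = f8 ^ 3a = c2
byte 12: (6c ^ 15) ^ 20 = 79 ^ 20 = 59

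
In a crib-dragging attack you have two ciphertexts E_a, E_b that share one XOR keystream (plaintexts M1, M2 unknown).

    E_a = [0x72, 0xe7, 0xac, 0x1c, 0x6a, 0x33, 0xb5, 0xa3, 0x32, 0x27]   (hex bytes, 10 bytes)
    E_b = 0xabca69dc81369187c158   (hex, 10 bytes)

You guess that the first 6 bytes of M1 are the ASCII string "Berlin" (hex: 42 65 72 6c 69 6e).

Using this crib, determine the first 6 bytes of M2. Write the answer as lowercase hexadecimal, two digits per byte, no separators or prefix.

First, E_a ⊕ E_b = (M1 ⊕ K) ⊕ (M2 ⊕ K) = M1 ⊕ M2, so the key drops out. Then M2 = (M1 ⊕ M2) ⊕ M1 over the first 6 bytes.
byte 0: (72 XOR ab) XOR 42 = d9 XOR 42 = 9b
byte 1: (e7 XOR ca) XOR 65 = 2d XOR 65 = 48
byte 2: (ac XOR 69) XOR 72 = c5 XOR 72 = b7
byte 3: (1c XOR dc) XOR 6c = c0 XOR 6c = ac
byte 4: (6a XOR 81) XOR 69 = eb XOR 69 = 82
byte 5: (33 XOR 36) XOR 6e = 05 XOR 6e = 6b

9b48b7ac826b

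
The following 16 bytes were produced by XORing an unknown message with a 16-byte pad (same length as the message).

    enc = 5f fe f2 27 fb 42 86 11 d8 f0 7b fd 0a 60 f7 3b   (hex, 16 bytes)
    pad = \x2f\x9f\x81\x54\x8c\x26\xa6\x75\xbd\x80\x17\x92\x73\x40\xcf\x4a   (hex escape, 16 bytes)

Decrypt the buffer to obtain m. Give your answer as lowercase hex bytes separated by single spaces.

XOR is its own inverse, so applying the key byte-wise gives the result directly.
 95 XOR  47 = 112
254 XOR 159 =  97
242 XOR 129 = 115
 39 XOR  84 = 115
251 XOR 140 = 119
 66 XOR  38 = 100
134 XOR 166 =  32
 17 XOR 117 = 100
216 XOR 189 = 101
240 XOR 128 = 112
123 XOR  23 = 108
253 XOR 146 = 111
 10 XOR 115 = 121
 96 XOR  64 =  32
247 XOR 207 =  56
 59 XOR  74 = 113

70 61 73 73 77 64 20 64 65 70 6c 6f 79 20 38 71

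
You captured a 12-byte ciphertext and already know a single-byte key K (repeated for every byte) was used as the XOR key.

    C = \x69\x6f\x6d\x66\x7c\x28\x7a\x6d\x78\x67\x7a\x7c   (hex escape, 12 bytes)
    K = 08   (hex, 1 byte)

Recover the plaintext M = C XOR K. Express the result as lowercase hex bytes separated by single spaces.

The 1-byte key repeats, so the effective keystream is 08 08 08 08 08 08 08 08 08 08 08 08.
byte 0: 69 XOR 08 = 61
byte 1: 6f XOR 08 = 67
byte 2: 6d XOR 08 = 65
byte 3: 66 XOR 08 = 6e
byte 4: 7c XOR 08 = 74
byte 5: 28 XOR 08 = 20
byte 6: 7a XOR 08 = 72
byte 7: 6d XOR 08 = 65
byte 8: 78 XOR 08 = 70
byte 9: 67 XOR 08 = 6f
byte 10: 7a XOR 08 = 72
byte 11: 7c XOR 08 = 74

61 67 65 6e 74 20 72 65 70 6f 72 74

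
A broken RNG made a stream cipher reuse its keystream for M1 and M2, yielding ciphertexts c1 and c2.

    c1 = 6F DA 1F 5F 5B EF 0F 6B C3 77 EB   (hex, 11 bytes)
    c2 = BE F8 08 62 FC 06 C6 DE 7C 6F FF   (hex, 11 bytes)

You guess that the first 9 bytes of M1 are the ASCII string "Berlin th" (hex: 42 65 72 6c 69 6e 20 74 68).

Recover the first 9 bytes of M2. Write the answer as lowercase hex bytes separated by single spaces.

First, c1 ⊕ c2 = (M1 ⊕ K) ⊕ (M2 ⊕ K) = M1 ⊕ M2, so the key drops out. Then M2 = (M1 ⊕ M2) ⊕ M1 over the first 9 bytes.
byte 0: (6f ^ be) ^ 42 = d1 ^ 42 = 93
byte 1: (da ^ f8) ^ 65 = 22 ^ 65 = 47
byte 2: (1f ^ 08) ^ 72 = 17 ^ 72 = 65
byte 3: (5f ^ 62) ^ 6c = 3d ^ 6c = 51
byte 4: (5b ^ fc) ^ 69 = a7 ^ 69 = ce
byte 5: (ef ^ 06) ^ 6e = e9 ^ 6e = 87
byte 6: (0f ^ c6) ^ 20 = c9 ^ 20 = e9
byte 7: (6b ^ de) ^ 74 = b5 ^ 74 = c1
byte 8: (c3 ^ 7c) ^ 68 = bf ^ 68 = d7

93 47 65 51 ce 87 e9 c1 d7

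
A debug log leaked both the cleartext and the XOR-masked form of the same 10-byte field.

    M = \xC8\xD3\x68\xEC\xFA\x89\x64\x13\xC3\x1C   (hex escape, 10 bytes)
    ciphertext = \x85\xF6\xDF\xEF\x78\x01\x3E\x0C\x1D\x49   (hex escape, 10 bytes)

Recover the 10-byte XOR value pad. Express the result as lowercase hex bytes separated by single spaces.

4d 25 b7 03 82 88 5a 1f de 55

Since ciphertext = M ⊕ pad, XORing both sides with M gives pad = M ⊕ ciphertext.
byte 0: c8 ^ 85 = 4d
byte 1: d3 ^ f6 = 25
byte 2: 68 ^ df = b7
byte 3: ec ^ ef = 03
byte 4: fa ^ 78 = 82
byte 5: 89 ^ 01 = 88
byte 6: 64 ^ 3e = 5a
byte 7: 13 ^ 0c = 1f
byte 8: c3 ^ 1d = de
byte 9: 1c ^ 49 = 55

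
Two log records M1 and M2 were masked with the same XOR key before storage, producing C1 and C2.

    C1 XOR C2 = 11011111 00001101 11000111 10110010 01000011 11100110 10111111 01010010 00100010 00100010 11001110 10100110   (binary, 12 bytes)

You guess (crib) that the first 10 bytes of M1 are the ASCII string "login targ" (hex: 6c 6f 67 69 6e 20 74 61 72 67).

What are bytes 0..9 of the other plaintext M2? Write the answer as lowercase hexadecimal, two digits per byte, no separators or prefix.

b362a0db2dc6cb335045

Since C1 ⊕ C2 = M1 ⊕ M2, XORing with the guessed M1 bytes yields the corresponding M2 bytes: M2 = (C1 ⊕ C2) ⊕ M1.
byte 0: df ⊕ 6c = b3
byte 1: 0d ⊕ 6f = 62
byte 2: c7 ⊕ 67 = a0
byte 3: b2 ⊕ 69 = db
byte 4: 43 ⊕ 6e = 2d
byte 5: e6 ⊕ 20 = c6
byte 6: bf ⊕ 74 = cb
byte 7: 52 ⊕ 61 = 33
byte 8: 22 ⊕ 72 = 50
byte 9: 22 ⊕ 67 = 45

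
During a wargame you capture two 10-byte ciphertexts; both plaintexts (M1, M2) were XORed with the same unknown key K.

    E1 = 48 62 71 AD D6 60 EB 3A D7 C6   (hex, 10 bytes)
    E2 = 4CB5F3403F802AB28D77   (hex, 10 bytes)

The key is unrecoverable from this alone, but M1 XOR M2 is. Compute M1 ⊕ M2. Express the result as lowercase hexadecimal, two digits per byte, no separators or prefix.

04d782ede9e0c1885ab1

E1 ⊕ E2 = (M1 ⊕ K) ⊕ (M2 ⊕ K) = M1 ⊕ M2 — the shared key cancels under XOR.
01001000 ^ 01001100 = 00000100
01100010 ^ 10110101 = 11010111
01110001 ^ 11110011 = 10000010
10101101 ^ 01000000 = 11101101
11010110 ^ 00111111 = 11101001
01100000 ^ 10000000 = 11100000
11101011 ^ 00101010 = 11000001
00111010 ^ 10110010 = 10001000
11010111 ^ 10001101 = 01011010
11000110 ^ 01110111 = 10110001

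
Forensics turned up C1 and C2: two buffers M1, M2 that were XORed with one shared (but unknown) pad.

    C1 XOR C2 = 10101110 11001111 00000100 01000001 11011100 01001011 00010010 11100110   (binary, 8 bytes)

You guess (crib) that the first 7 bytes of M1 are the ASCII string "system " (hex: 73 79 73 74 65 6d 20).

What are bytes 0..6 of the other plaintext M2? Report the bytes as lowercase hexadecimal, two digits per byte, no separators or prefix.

ddb67735b92632

Since C1 ⊕ C2 = M1 ⊕ M2, XORing with the guessed M1 bytes yields the corresponding M2 bytes: M2 = (C1 ⊕ C2) ⊕ M1.
byte 0: ae XOR 73 = dd
byte 1: cf XOR 79 = b6
byte 2: 04 XOR 73 = 77
byte 3: 41 XOR 74 = 35
byte 4: dc XOR 65 = b9
byte 5: 4b XOR 6d = 26
byte 6: 12 XOR 20 = 32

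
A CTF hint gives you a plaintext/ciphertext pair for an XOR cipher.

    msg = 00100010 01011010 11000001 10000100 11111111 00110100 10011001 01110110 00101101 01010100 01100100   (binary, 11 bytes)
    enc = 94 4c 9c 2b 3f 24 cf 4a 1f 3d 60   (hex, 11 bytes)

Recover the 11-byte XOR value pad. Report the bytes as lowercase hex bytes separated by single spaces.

b6 16 5d af c0 10 56 3c 32 69 04

Since enc = msg ⊕ pad, XORing both sides with msg gives pad = msg ⊕ enc.
 34 xor 148 = 182
 90 xor  76 =  22
193 xor 156 =  93
132 xor  43 = 175
255 xor  63 = 192
 52 xor  36 =  16
153 xor 207 =  86
118 xor  74 =  60
 45 xor  31 =  50
 84 xor  61 = 105
100 xor  96 =   4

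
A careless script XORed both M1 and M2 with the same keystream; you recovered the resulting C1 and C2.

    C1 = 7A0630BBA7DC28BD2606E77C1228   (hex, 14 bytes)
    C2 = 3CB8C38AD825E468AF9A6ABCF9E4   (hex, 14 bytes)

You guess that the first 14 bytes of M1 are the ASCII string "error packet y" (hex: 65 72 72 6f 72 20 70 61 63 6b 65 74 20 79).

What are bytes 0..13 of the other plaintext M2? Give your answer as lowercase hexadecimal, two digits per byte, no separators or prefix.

First, C1 ⊕ C2 = (M1 ⊕ K) ⊕ (M2 ⊕ K) = M1 ⊕ M2, so the key drops out. Then M2 = (M1 ⊕ M2) ⊕ M1 over the first 14 bytes.
byte 0: (7a XOR 3c) XOR 65 = 46 XOR 65 = 23
byte 1: (06 XOR b8) XOR 72 = be XOR 72 = cc
byte 2: (30 XOR c3) XOR 72 = f3 XOR 72 = 81
byte 3: (bb XOR 8a) XOR 6f = 31 XOR 6f = 5e
byte 4: (a7 XOR d8) XOR 72 = 7f XOR 72 = 0d
byte 5: (dc XOR 25) XOR 20 = f9 XOR 20 = d9
byte 6: (28 XOR e4) XOR 70 = cc XOR 70 = bc
byte 7: (bd XOR 68) XOR 61 = d5 XOR 61 = b4
byte 8: (26 XOR af) XOR 63 = 89 XOR 63 = ea
byte 9: (06 XOR 9a) XOR 6b = 9c XOR 6b = f7
byte 10: (e7 XOR 6a) XOR 65 = 8d XOR 65 = e8
byte 11: (7c XOR bc) XOR 74 = c0 XOR 74 = b4
byte 12: (12 XOR f9) XOR 20 = eb XOR 20 = cb
byte 13: (28 XOR e4) XOR 79 = cc XOR 79 = b5

23cc815e0dd9bcb4eaf7e8b4cbb5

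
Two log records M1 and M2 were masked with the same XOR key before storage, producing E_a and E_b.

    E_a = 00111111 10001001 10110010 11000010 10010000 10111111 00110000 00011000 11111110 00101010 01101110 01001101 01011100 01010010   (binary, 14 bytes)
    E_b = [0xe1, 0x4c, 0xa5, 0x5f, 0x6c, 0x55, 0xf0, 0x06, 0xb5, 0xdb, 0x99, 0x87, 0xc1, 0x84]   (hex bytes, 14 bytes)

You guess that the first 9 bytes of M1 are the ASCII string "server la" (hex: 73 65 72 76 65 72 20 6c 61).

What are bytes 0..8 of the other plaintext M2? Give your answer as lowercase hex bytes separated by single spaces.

First, E_a ⊕ E_b = (M1 ⊕ K) ⊕ (M2 ⊕ K) = M1 ⊕ M2, so the key drops out. Then M2 = (M1 ⊕ M2) ⊕ M1 over the first 9 bytes.
byte 0: (3f ^ e1) ^ 73 = de ^ 73 = ad
byte 1: (89 ^ 4c) ^ 65 = c5 ^ 65 = a0
byte 2: (b2 ^ a5) ^ 72 = 17 ^ 72 = 65
byte 3: (c2 ^ 5f) ^ 76 = 9d ^ 76 = eb
byte 4: (90 ^ 6c) ^ 65 = fc ^ 65 = 99
byte 5: (bf ^ 55) ^ 72 = ea ^ 72 = 98
byte 6: (30 ^ f0) ^ 20 = c0 ^ 20 = e0
byte 7: (18 ^ 06) ^ 6c = 1e ^ 6c = 72
byte 8: (fe ^ b5) ^ 61 = 4b ^ 61 = 2a

ad a0 65 eb 99 98 e0 72 2a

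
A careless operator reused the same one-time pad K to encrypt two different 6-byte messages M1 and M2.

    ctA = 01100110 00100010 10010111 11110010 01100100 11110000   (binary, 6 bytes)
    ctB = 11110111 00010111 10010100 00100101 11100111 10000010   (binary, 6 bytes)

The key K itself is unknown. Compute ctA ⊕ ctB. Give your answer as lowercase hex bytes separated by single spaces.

ctA ⊕ ctB = (M1 ⊕ K) ⊕ (M2 ⊕ K) = M1 ⊕ M2 — the shared key cancels under XOR.
01100110 ^ 11110111 = 10010001
00100010 ^ 00010111 = 00110101
10010111 ^ 10010100 = 00000011
11110010 ^ 00100101 = 11010111
01100100 ^ 11100111 = 10000011
11110000 ^ 10000010 = 01110010

91 35 03 d7 83 72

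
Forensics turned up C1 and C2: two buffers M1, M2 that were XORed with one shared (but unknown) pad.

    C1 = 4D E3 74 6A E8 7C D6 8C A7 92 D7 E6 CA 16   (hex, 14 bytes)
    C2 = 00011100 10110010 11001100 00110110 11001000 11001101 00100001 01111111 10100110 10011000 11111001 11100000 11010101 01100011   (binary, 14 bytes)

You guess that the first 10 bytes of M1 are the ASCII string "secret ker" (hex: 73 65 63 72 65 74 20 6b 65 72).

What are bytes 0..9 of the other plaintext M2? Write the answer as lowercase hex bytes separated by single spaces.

22 34 db 2e 45 c5 d7 98 64 78

First, C1 ⊕ C2 = (M1 ⊕ K) ⊕ (M2 ⊕ K) = M1 ⊕ M2, so the key drops out. Then M2 = (M1 ⊕ M2) ⊕ M1 over the first 10 bytes.
byte 0: (4d ⊕ 1c) ⊕ 73 = 51 ⊕ 73 = 22
byte 1: (e3 ⊕ b2) ⊕ 65 = 51 ⊕ 65 = 34
byte 2: (74 ⊕ cc) ⊕ 63 = b8 ⊕ 63 = db
byte 3: (6a ⊕ 36) ⊕ 72 = 5c ⊕ 72 = 2e
byte 4: (e8 ⊕ c8) ⊕ 65 = 20 ⊕ 65 = 45
byte 5: (7c ⊕ cd) ⊕ 74 = b1 ⊕ 74 = c5
byte 6: (d6 ⊕ 21) ⊕ 20 = f7 ⊕ 20 = d7
byte 7: (8c ⊕ 7f) ⊕ 6b = f3 ⊕ 6b = 98
byte 8: (a7 ⊕ a6) ⊕ 65 = 01 ⊕ 65 = 64
byte 9: (92 ⊕ 98) ⊕ 72 = 0a ⊕ 72 = 78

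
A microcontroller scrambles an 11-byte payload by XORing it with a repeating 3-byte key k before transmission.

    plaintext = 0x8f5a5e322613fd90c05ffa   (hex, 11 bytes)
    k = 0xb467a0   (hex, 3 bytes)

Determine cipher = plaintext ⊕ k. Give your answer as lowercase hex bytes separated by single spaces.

The 3-byte key repeats, so the effective keystream is b4 67 a0 b4 67 a0 b4 67 a0 b4 67.
byte 0: 8f ⊕ b4 = 3b
byte 1: 5a ⊕ 67 = 3d
byte 2: 5e ⊕ a0 = fe
byte 3: 32 ⊕ b4 = 86
byte 4: 26 ⊕ 67 = 41
byte 5: 13 ⊕ a0 = b3
byte 6: fd ⊕ b4 = 49
byte 7: 90 ⊕ 67 = f7
byte 8: c0 ⊕ a0 = 60
byte 9: 5f ⊕ b4 = eb
byte 10: fa ⊕ 67 = 9d

3b 3d fe 86 41 b3 49 f7 60 eb 9d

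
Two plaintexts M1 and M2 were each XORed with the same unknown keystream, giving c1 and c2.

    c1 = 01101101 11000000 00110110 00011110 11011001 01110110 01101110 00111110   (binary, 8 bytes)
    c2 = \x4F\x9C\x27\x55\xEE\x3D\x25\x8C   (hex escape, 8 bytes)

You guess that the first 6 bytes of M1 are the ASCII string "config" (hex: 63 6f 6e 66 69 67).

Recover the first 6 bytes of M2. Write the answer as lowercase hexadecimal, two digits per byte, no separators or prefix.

41337f2d5e2c

First, c1 ⊕ c2 = (M1 ⊕ K) ⊕ (M2 ⊕ K) = M1 ⊕ M2, so the key drops out. Then M2 = (M1 ⊕ M2) ⊕ M1 over the first 6 bytes.
byte 0: (6d ^ 4f) ^ 63 = 22 ^ 63 = 41
byte 1: (c0 ^ 9c) ^ 6f = 5c ^ 6f = 33
byte 2: (36 ^ 27) ^ 6e = 11 ^ 6e = 7f
byte 3: (1e ^ 55) ^ 66 = 4b ^ 66 = 2d
byte 4: (d9 ^ ee) ^ 69 = 37 ^ 69 = 5e
byte 5: (76 ^ 3d) ^ 67 = 4b ^ 67 = 2c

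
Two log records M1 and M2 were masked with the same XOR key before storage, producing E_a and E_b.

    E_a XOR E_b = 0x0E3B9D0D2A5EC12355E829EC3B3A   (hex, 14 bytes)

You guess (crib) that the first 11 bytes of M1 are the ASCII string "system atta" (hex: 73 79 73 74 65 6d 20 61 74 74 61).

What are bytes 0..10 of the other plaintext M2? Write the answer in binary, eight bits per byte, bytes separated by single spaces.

01111101 01000010 11101110 01111001 01001111 00110011 11100001 01000010 00100001 10011100 01001000

Since E_a ⊕ E_b = M1 ⊕ M2, XORing with the guessed M1 bytes yields the corresponding M2 bytes: M2 = (E_a ⊕ E_b) ⊕ M1.
0e xor 73 = 7d
3b xor 79 = 42
9d xor 73 = ee
0d xor 74 = 79
2a xor 65 = 4f
5e xor 6d = 33
c1 xor 20 = e1
23 xor 61 = 42
55 xor 74 = 21
e8 xor 74 = 9c
29 xor 61 = 48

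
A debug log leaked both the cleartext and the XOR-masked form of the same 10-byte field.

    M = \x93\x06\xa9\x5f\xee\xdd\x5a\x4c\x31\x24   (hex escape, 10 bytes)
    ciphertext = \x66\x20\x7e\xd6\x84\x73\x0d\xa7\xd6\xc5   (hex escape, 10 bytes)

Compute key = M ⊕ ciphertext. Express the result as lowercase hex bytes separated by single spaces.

Since ciphertext = M ⊕ key, XORing both sides with M gives key = M ⊕ ciphertext.
147 ^ 102 = 245
  6 ^  32 =  38
169 ^ 126 = 215
 95 ^ 214 = 137
238 ^ 132 = 106
221 ^ 115 = 174
 90 ^  13 =  87
 76 ^ 167 = 235
 49 ^ 214 = 231
 36 ^ 197 = 225

f5 26 d7 89 6a ae 57 eb e7 e1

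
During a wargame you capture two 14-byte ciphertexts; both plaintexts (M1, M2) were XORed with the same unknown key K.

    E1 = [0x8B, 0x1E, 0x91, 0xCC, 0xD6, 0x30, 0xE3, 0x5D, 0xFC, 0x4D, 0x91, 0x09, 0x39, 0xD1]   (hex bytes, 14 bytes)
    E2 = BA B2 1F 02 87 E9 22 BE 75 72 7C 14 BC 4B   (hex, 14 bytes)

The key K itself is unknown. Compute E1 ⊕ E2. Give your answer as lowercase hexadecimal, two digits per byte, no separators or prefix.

31ac8ece51d9c1e3893fed1d859a

E1 ⊕ E2 = (M1 ⊕ K) ⊕ (M2 ⊕ K) = M1 ⊕ M2 — the shared key cancels under XOR.
8b ⊕ ba = 31
1e ⊕ b2 = ac
91 ⊕ 1f = 8e
cc ⊕ 02 = ce
d6 ⊕ 87 = 51
30 ⊕ e9 = d9
e3 ⊕ 22 = c1
5d ⊕ be = e3
fc ⊕ 75 = 89
4d ⊕ 72 = 3f
91 ⊕ 7c = ed
09 ⊕ 14 = 1d
39 ⊕ bc = 85
d1 ⊕ 4b = 9a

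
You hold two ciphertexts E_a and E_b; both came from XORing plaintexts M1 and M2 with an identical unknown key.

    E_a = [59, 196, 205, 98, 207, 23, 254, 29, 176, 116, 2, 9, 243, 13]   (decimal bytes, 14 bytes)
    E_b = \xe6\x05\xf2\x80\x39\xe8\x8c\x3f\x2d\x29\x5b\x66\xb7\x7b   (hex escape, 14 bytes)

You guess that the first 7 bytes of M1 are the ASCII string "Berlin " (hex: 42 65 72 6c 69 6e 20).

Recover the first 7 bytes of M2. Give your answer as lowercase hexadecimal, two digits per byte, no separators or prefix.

9fa44d8e9f9152

First, E_a ⊕ E_b = (M1 ⊕ K) ⊕ (M2 ⊕ K) = M1 ⊕ M2, so the key drops out. Then M2 = (M1 ⊕ M2) ⊕ M1 over the first 7 bytes.
byte 0: (3b ⊕ e6) ⊕ 42 = dd ⊕ 42 = 9f
byte 1: (c4 ⊕ 05) ⊕ 65 = c1 ⊕ 65 = a4
byte 2: (cd ⊕ f2) ⊕ 72 = 3f ⊕ 72 = 4d
byte 3: (62 ⊕ 80) ⊕ 6c = e2 ⊕ 6c = 8e
byte 4: (cf ⊕ 39) ⊕ 69 = f6 ⊕ 69 = 9f
byte 5: (17 ⊕ e8) ⊕ 6e = ff ⊕ 6e = 91
byte 6: (fe ⊕ 8c) ⊕ 20 = 72 ⊕ 20 = 52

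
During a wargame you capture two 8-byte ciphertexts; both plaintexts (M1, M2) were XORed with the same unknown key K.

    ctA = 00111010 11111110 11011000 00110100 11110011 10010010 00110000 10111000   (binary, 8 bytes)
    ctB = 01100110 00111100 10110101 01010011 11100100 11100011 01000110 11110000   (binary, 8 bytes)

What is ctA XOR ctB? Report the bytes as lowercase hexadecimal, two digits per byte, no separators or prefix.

5cc26d6717717648

ctA ⊕ ctB = (M1 ⊕ K) ⊕ (M2 ⊕ K) = M1 ⊕ M2 — the shared key cancels under XOR.
 58 ^ 102 =  92
254 ^  60 = 194
216 ^ 181 = 109
 52 ^  83 = 103
243 ^ 228 =  23
146 ^ 227 = 113
 48 ^  70 = 118
184 ^ 240 =  72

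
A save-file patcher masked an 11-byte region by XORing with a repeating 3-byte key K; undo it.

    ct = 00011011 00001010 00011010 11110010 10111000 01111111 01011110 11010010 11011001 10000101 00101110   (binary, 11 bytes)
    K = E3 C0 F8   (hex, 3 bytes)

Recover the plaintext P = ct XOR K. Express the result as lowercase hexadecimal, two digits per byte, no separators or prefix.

The 3-byte key repeats, so the effective keystream is e3 c0 f8 e3 c0 f8 e3 c0 f8 e3 c0.
byte 0: 1b ^ e3 = f8
byte 1: 0a ^ c0 = ca
byte 2: 1a ^ f8 = e2
byte 3: f2 ^ e3 = 11
byte 4: b8 ^ c0 = 78
byte 5: 7f ^ f8 = 87
byte 6: 5e ^ e3 = bd
byte 7: d2 ^ c0 = 12
byte 8: d9 ^ f8 = 21
byte 9: 85 ^ e3 = 66
byte 10: 2e ^ c0 = ee

f8cae2117887bd122166ee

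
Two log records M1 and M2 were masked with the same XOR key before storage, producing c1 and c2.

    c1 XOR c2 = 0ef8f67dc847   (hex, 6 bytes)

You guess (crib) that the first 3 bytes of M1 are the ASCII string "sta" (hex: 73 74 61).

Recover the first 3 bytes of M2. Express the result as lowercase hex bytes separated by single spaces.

Since c1 ⊕ c2 = M1 ⊕ M2, XORing with the guessed M1 bytes yields the corresponding M2 bytes: M2 = (c1 ⊕ c2) ⊕ M1.
00001110 xor 01110011 = 01111101
11111000 xor 01110100 = 10001100
11110110 xor 01100001 = 10010111

7d 8c 97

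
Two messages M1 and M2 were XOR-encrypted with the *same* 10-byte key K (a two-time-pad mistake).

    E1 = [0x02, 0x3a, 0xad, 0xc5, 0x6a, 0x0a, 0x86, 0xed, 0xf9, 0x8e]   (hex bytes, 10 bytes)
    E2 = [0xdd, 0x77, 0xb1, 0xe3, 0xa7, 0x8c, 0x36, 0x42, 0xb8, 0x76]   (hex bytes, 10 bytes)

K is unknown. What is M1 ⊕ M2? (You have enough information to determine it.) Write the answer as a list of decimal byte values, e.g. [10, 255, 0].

E1 ⊕ E2 = (M1 ⊕ K) ⊕ (M2 ⊕ K) = M1 ⊕ M2 — the shared key cancels under XOR.
  2 XOR 221 = 223
 58 XOR 119 =  77
173 XOR 177 =  28
197 XOR 227 =  38
106 XOR 167 = 205
 10 XOR 140 = 134
134 XOR  54 = 176
237 XOR  66 = 175
249 XOR 184 =  65
142 XOR 118 = 248

[223, 77, 28, 38, 205, 134, 176, 175, 65, 248]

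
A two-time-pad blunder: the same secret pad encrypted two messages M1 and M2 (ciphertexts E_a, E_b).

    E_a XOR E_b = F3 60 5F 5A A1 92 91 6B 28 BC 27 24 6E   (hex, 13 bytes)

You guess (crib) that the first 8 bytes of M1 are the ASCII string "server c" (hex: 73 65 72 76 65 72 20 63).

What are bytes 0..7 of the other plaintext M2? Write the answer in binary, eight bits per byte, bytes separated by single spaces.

Since E_a ⊕ E_b = M1 ⊕ M2, XORing with the guessed M1 bytes yields the corresponding M2 bytes: M2 = (E_a ⊕ E_b) ⊕ M1.
f3 xor 73 = 80
60 xor 65 = 05
5f xor 72 = 2d
5a xor 76 = 2c
a1 xor 65 = c4
92 xor 72 = e0
91 xor 20 = b1
6b xor 63 = 08

10000000 00000101 00101101 00101100 11000100 11100000 10110001 00001000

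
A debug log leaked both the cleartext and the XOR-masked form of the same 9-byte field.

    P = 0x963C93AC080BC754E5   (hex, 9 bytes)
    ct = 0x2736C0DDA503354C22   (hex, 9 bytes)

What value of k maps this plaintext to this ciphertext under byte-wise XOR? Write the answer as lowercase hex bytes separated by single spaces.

b1 0a 53 71 ad 08 f2 18 c7

Since ct = P ⊕ k, XORing both sides with P gives k = P ⊕ ct.
byte 0: 96 XOR 27 = b1
byte 1: 3c XOR 36 = 0a
byte 2: 93 XOR c0 = 53
byte 3: ac XOR dd = 71
byte 4: 08 XOR a5 = ad
byte 5: 0b XOR 03 = 08
byte 6: c7 XOR 35 = f2
byte 7: 54 XOR 4c = 18
byte 8: e5 XOR 22 = c7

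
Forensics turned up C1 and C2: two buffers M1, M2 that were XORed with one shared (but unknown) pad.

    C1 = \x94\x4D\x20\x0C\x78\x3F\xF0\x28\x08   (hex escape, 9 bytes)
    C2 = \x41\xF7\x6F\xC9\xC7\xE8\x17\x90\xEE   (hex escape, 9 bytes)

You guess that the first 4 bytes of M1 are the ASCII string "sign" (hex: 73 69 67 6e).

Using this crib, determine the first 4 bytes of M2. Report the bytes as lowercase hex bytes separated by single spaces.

a6 d3 28 ab

First, C1 ⊕ C2 = (M1 ⊕ K) ⊕ (M2 ⊕ K) = M1 ⊕ M2, so the key drops out. Then M2 = (M1 ⊕ M2) ⊕ M1 over the first 4 bytes.
byte 0: (94 ^ 41) ^ 73 = d5 ^ 73 = a6
byte 1: (4d ^ f7) ^ 69 = ba ^ 69 = d3
byte 2: (20 ^ 6f) ^ 67 = 4f ^ 67 = 28
byte 3: (0c ^ c9) ^ 6e = c5 ^ 6e = ab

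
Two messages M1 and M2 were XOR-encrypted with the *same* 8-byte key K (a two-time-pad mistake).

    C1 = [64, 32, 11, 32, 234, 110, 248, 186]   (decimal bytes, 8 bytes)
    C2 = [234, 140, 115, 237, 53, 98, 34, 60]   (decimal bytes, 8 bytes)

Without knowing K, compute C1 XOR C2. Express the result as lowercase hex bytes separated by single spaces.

aa ac 78 cd df 0c da 86

C1 ⊕ C2 = (M1 ⊕ K) ⊕ (M2 ⊕ K) = M1 ⊕ M2 — the shared key cancels under XOR.
40 XOR ea = aa
20 XOR 8c = ac
0b XOR 73 = 78
20 XOR ed = cd
ea XOR 35 = df
6e XOR 62 = 0c
f8 XOR 22 = da
ba XOR 3c = 86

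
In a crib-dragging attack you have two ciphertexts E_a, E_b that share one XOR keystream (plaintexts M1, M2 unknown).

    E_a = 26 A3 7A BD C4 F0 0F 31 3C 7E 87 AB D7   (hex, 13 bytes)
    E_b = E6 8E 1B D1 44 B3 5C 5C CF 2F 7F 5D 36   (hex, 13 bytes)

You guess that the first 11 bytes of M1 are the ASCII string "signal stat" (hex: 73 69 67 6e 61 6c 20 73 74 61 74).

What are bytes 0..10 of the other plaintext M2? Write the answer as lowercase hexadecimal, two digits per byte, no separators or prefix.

First, E_a ⊕ E_b = (M1 ⊕ K) ⊕ (M2 ⊕ K) = M1 ⊕ M2, so the key drops out. Then M2 = (M1 ⊕ M2) ⊕ M1 over the first 11 bytes.
byte 0: (26 ⊕ e6) ⊕ 73 = c0 ⊕ 73 = b3
byte 1: (a3 ⊕ 8e) ⊕ 69 = 2d ⊕ 69 = 44
byte 2: (7a ⊕ 1b) ⊕ 67 = 61 ⊕ 67 = 06
byte 3: (bd ⊕ d1) ⊕ 6e = 6c ⊕ 6e = 02
byte 4: (c4 ⊕ 44) ⊕ 61 = 80 ⊕ 61 = e1
byte 5: (f0 ⊕ b3) ⊕ 6c = 43 ⊕ 6c = 2f
byte 6: (0f ⊕ 5c) ⊕ 20 = 53 ⊕ 20 = 73
byte 7: (31 ⊕ 5c) ⊕ 73 = 6d ⊕ 73 = 1e
byte 8: (3c ⊕ cf) ⊕ 74 = f3 ⊕ 74 = 87
byte 9: (7e ⊕ 2f) ⊕ 61 = 51 ⊕ 61 = 30
byte 10: (87 ⊕ 7f) ⊕ 74 = f8 ⊕ 74 = 8c

b3440602e12f731e87308c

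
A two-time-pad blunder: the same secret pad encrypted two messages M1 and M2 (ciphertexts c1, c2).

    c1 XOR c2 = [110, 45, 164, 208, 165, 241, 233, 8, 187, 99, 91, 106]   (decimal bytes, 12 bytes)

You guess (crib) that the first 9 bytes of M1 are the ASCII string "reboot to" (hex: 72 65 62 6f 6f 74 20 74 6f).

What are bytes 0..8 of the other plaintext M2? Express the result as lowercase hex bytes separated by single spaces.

1c 48 c6 bf ca 85 c9 7c d4

Since c1 ⊕ c2 = M1 ⊕ M2, XORing with the guessed M1 bytes yields the corresponding M2 bytes: M2 = (c1 ⊕ c2) ⊕ M1.
byte 0: 6e xor 72 = 1c
byte 1: 2d xor 65 = 48
byte 2: a4 xor 62 = c6
byte 3: d0 xor 6f = bf
byte 4: a5 xor 6f = ca
byte 5: f1 xor 74 = 85
byte 6: e9 xor 20 = c9
byte 7: 08 xor 74 = 7c
byte 8: bb xor 6f = d4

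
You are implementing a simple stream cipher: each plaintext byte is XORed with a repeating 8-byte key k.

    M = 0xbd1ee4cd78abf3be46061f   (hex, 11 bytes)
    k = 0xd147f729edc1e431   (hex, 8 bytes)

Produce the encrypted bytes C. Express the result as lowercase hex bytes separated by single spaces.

6c 59 13 e4 95 6a 17 8f 97 41 e8

The 8-byte key repeats, so the effective keystream is d1 47 f7 29 ed c1 e4 31 d1 47 f7.
byte 0: 189 ^ 209 = 108
byte 1:  30 ^  71 =  89
byte 2: 228 ^ 247 =  19
byte 3: 205 ^  41 = 228
byte 4: 120 ^ 237 = 149
byte 5: 171 ^ 193 = 106
byte 6: 243 ^ 228 =  23
byte 7: 190 ^  49 = 143
byte 8:  70 ^ 209 = 151
byte 9:   6 ^  71 =  65
byte 10:  31 ^ 247 = 232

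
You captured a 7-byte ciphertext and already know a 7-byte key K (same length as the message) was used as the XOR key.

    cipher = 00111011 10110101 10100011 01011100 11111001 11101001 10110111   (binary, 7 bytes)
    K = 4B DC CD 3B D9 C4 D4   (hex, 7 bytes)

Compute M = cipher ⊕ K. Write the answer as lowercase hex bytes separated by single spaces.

70 69 6e 67 20 2d 63

byte 0: 3b ^ 4b = 70
byte 1: b5 ^ dc = 69
byte 2: a3 ^ cd = 6e
byte 3: 5c ^ 3b = 67
byte 4: f9 ^ d9 = 20
byte 5: e9 ^ c4 = 2d
byte 6: b7 ^ d4 = 63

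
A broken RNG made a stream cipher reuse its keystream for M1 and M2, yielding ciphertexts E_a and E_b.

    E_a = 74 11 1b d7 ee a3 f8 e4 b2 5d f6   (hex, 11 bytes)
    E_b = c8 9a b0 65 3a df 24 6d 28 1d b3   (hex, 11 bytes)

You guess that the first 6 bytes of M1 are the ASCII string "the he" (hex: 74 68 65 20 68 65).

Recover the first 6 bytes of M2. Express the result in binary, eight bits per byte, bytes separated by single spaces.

First, E_a ⊕ E_b = (M1 ⊕ K) ⊕ (M2 ⊕ K) = M1 ⊕ M2, so the key drops out. Then M2 = (M1 ⊕ M2) ⊕ M1 over the first 6 bytes.
byte 0: (74 ^ c8) ^ 74 = bc ^ 74 = c8
byte 1: (11 ^ 9a) ^ 68 = 8b ^ 68 = e3
byte 2: (1b ^ b0) ^ 65 = ab ^ 65 = ce
byte 3: (d7 ^ 65) ^ 20 = b2 ^ 20 = 92
byte 4: (ee ^ 3a) ^ 68 = d4 ^ 68 = bc
byte 5: (a3 ^ df) ^ 65 = 7c ^ 65 = 19

11001000 11100011 11001110 10010010 10111100 00011001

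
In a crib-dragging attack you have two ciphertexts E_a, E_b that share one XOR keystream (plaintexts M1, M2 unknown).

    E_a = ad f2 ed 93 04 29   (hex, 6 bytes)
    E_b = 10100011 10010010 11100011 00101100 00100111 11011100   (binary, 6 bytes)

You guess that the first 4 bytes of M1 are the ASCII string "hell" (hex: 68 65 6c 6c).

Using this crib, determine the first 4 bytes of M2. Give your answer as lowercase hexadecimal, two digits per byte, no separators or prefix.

First, E_a ⊕ E_b = (M1 ⊕ K) ⊕ (M2 ⊕ K) = M1 ⊕ M2, so the key drops out. Then M2 = (M1 ⊕ M2) ⊕ M1 over the first 4 bytes.
byte 0: (ad xor a3) xor 68 = 0e xor 68 = 66
byte 1: (f2 xor 92) xor 65 = 60 xor 65 = 05
byte 2: (ed xor e3) xor 6c = 0e xor 6c = 62
byte 3: (93 xor 2c) xor 6c = bf xor 6c = d3

660562d3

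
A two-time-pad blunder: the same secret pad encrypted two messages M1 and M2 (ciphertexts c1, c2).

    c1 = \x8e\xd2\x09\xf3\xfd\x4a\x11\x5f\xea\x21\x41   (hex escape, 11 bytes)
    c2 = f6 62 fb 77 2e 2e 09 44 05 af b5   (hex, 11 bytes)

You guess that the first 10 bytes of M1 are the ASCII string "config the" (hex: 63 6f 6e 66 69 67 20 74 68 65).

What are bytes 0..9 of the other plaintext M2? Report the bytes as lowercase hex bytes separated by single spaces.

First, c1 ⊕ c2 = (M1 ⊕ K) ⊕ (M2 ⊕ K) = M1 ⊕ M2, so the key drops out. Then M2 = (M1 ⊕ M2) ⊕ M1 over the first 10 bytes.
byte 0: (8e ^ f6) ^ 63 = 78 ^ 63 = 1b
byte 1: (d2 ^ 62) ^ 6f = b0 ^ 6f = df
byte 2: (09 ^ fb) ^ 6e = f2 ^ 6e = 9c
byte 3: (f3 ^ 77) ^ 66 = 84 ^ 66 = e2
byte 4: (fd ^ 2e) ^ 69 = d3 ^ 69 = ba
byte 5: (4a ^ 2e) ^ 67 = 64 ^ 67 = 03
byte 6: (11 ^ 09) ^ 20 = 18 ^ 20 = 38
byte 7: (5f ^ 44) ^ 74 = 1b ^ 74 = 6f
byte 8: (ea ^ 05) ^ 68 = ef ^ 68 = 87
byte 9: (21 ^ af) ^ 65 = 8e ^ 65 = eb

1b df 9c e2 ba 03 38 6f 87 eb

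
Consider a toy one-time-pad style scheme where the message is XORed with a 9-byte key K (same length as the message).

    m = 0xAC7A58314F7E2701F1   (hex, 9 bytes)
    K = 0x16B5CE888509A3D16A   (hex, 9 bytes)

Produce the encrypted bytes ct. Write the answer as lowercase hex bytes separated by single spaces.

ac ^ 16 = ba
7a ^ b5 = cf
58 ^ ce = 96
31 ^ 88 = b9
4f ^ 85 = ca
7e ^ 09 = 77
27 ^ a3 = 84
01 ^ d1 = d0
f1 ^ 6a = 9b

ba cf 96 b9 ca 77 84 d0 9b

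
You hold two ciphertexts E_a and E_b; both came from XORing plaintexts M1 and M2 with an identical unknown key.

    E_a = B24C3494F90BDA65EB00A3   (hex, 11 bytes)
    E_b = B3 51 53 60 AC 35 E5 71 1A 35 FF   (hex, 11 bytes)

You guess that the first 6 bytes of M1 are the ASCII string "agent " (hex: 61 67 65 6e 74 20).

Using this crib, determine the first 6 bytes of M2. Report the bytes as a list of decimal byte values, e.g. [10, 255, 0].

[96, 122, 2, 154, 33, 30]

First, E_a ⊕ E_b = (M1 ⊕ K) ⊕ (M2 ⊕ K) = M1 ⊕ M2, so the key drops out. Then M2 = (M1 ⊕ M2) ⊕ M1 over the first 6 bytes.
byte 0: (b2 ⊕ b3) ⊕ 61 = 01 ⊕ 61 = 60
byte 1: (4c ⊕ 51) ⊕ 67 = 1d ⊕ 67 = 7a
byte 2: (34 ⊕ 53) ⊕ 65 = 67 ⊕ 65 = 02
byte 3: (94 ⊕ 60) ⊕ 6e = f4 ⊕ 6e = 9a
byte 4: (f9 ⊕ ac) ⊕ 74 = 55 ⊕ 74 = 21
byte 5: (0b ⊕ 35) ⊕ 20 = 3e ⊕ 20 = 1e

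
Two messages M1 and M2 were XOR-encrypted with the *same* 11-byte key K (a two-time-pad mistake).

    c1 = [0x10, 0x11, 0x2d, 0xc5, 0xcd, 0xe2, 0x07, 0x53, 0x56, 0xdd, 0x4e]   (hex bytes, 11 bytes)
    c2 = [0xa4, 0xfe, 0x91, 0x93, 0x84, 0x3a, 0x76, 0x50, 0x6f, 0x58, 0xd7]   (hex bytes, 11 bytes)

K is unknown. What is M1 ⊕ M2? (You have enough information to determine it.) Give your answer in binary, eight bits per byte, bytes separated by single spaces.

10110100 11101111 10111100 01010110 01001001 11011000 01110001 00000011 00111001 10000101 10011001

c1 ⊕ c2 = (M1 ⊕ K) ⊕ (M2 ⊕ K) = M1 ⊕ M2 — the shared key cancels under XOR.
byte 0: 10 ⊕ a4 = b4
byte 1: 11 ⊕ fe = ef
byte 2: 2d ⊕ 91 = bc
byte 3: c5 ⊕ 93 = 56
byte 4: cd ⊕ 84 = 49
byte 5: e2 ⊕ 3a = d8
byte 6: 07 ⊕ 76 = 71
byte 7: 53 ⊕ 50 = 03
byte 8: 56 ⊕ 6f = 39
byte 9: dd ⊕ 58 = 85
byte 10: 4e ⊕ d7 = 99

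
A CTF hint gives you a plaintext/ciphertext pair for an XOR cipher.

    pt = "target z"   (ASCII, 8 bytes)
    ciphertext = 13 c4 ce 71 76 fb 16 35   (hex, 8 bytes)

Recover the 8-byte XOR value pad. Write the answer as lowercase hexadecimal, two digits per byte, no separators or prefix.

67a5bc16138f364f

Since ciphertext = pt ⊕ pad, XORing both sides with pt gives pad = pt ⊕ ciphertext.
74 ^ 13 = 67
61 ^ c4 = a5
72 ^ ce = bc
67 ^ 71 = 16
65 ^ 76 = 13
74 ^ fb = 8f
20 ^ 16 = 36
7a ^ 35 = 4f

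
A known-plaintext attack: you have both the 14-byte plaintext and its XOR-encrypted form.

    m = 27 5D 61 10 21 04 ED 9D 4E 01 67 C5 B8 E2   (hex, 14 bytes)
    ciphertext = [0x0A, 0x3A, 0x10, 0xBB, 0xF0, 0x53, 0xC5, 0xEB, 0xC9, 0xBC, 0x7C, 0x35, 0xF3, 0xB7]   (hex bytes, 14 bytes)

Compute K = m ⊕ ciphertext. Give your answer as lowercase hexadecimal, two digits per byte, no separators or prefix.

2d6771abd157287687bd1bf04b55

Since ciphertext = m ⊕ K, XORing both sides with m gives K = m ⊕ ciphertext.
byte 0: 27 ⊕ 0a = 2d
byte 1: 5d ⊕ 3a = 67
byte 2: 61 ⊕ 10 = 71
byte 3: 10 ⊕ bb = ab
byte 4: 21 ⊕ f0 = d1
byte 5: 04 ⊕ 53 = 57
byte 6: ed ⊕ c5 = 28
byte 7: 9d ⊕ eb = 76
byte 8: 4e ⊕ c9 = 87
byte 9: 01 ⊕ bc = bd
byte 10: 67 ⊕ 7c = 1b
byte 11: c5 ⊕ 35 = f0
byte 12: b8 ⊕ f3 = 4b
byte 13: e2 ⊕ b7 = 55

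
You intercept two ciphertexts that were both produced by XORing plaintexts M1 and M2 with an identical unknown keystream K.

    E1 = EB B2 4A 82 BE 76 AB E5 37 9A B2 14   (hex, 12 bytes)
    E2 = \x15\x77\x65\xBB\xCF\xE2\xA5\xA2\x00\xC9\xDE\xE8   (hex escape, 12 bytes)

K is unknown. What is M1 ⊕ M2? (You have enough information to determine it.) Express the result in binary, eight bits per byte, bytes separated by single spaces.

E1 ⊕ E2 = (M1 ⊕ K) ⊕ (M2 ⊕ K) = M1 ⊕ M2 — the shared key cancels under XOR.
byte 0: 11101011 xor 00010101 = 11111110
byte 1: 10110010 xor 01110111 = 11000101
byte 2: 01001010 xor 01100101 = 00101111
byte 3: 10000010 xor 10111011 = 00111001
byte 4: 10111110 xor 11001111 = 01110001
byte 5: 01110110 xor 11100010 = 10010100
byte 6: 10101011 xor 10100101 = 00001110
byte 7: 11100101 xor 10100010 = 01000111
byte 8: 00110111 xor 00000000 = 00110111
byte 9: 10011010 xor 11001001 = 01010011
byte 10: 10110010 xor 11011110 = 01101100
byte 11: 00010100 xor 11101000 = 11111100

11111110 11000101 00101111 00111001 01110001 10010100 00001110 01000111 00110111 01010011 01101100 11111100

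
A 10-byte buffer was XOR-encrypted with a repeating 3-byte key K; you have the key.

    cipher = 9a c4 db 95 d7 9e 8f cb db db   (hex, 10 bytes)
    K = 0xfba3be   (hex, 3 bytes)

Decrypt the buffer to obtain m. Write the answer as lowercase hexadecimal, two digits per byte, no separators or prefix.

The 3-byte key repeats, so the effective keystream is fb a3 be fb a3 be fb a3 be fb.
byte 0: 10011010 xor 11111011 = 01100001
byte 1: 11000100 xor 10100011 = 01100111
byte 2: 11011011 xor 10111110 = 01100101
byte 3: 10010101 xor 11111011 = 01101110
byte 4: 11010111 xor 10100011 = 01110100
byte 5: 10011110 xor 10111110 = 00100000
byte 6: 10001111 xor 11111011 = 01110100
byte 7: 11001011 xor 10100011 = 01101000
byte 8: 11011011 xor 10111110 = 01100101
byte 9: 11011011 xor 11111011 = 00100000

6167656e742074686520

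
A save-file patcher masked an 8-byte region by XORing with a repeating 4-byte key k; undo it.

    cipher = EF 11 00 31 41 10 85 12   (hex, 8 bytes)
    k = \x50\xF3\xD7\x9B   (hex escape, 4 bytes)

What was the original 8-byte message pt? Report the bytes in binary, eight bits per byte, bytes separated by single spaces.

The 4-byte key repeats, so the effective keystream is 50 f3 d7 9b 50 f3 d7 9b.
byte 0: ef ^ 50 = bf
byte 1: 11 ^ f3 = e2
byte 2: 00 ^ d7 = d7
byte 3: 31 ^ 9b = aa
byte 4: 41 ^ 50 = 11
byte 5: 10 ^ f3 = e3
byte 6: 85 ^ d7 = 52
byte 7: 12 ^ 9b = 89

10111111 11100010 11010111 10101010 00010001 11100011 01010010 10001001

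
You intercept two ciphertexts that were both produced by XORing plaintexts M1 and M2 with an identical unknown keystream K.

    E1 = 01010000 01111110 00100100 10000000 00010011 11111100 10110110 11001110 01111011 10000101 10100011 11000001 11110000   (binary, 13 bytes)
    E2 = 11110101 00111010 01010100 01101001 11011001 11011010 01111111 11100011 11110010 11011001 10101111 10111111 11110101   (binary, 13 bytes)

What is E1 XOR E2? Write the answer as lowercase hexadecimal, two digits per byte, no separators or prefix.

E1 ⊕ E2 = (M1 ⊕ K) ⊕ (M2 ⊕ K) = M1 ⊕ M2 — the shared key cancels under XOR.
50 XOR f5 = a5
7e XOR 3a = 44
24 XOR 54 = 70
80 XOR 69 = e9
13 XOR d9 = ca
fc XOR da = 26
b6 XOR 7f = c9
ce XOR e3 = 2d
7b XOR f2 = 89
85 XOR d9 = 5c
a3 XOR af = 0c
c1 XOR bf = 7e
f0 XOR f5 = 05

a54470e9ca26c92d895c0c7e05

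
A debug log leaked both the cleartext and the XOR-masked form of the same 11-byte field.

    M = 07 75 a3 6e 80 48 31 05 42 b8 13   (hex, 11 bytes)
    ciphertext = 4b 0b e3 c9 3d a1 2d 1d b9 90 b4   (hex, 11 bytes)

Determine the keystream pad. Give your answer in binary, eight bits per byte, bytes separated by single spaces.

01001100 01111110 01000000 10100111 10111101 11101001 00011100 00011000 11111011 00101000 10100111

Since ciphertext = M ⊕ pad, XORing both sides with M gives pad = M ⊕ ciphertext.
07 XOR 4b = 4c
75 XOR 0b = 7e
a3 XOR e3 = 40
6e XOR c9 = a7
80 XOR 3d = bd
48 XOR a1 = e9
31 XOR 2d = 1c
05 XOR 1d = 18
42 XOR b9 = fb
b8 XOR 90 = 28
13 XOR b4 = a7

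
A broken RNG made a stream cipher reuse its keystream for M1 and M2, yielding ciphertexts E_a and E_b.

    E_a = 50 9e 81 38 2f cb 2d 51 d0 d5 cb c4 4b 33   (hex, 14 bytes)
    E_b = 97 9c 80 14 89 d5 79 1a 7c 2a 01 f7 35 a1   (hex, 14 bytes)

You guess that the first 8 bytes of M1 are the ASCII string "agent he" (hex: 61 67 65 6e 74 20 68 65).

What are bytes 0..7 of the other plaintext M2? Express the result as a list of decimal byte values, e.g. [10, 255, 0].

[166, 101, 100, 66, 210, 62, 60, 46]

First, E_a ⊕ E_b = (M1 ⊕ K) ⊕ (M2 ⊕ K) = M1 ⊕ M2, so the key drops out. Then M2 = (M1 ⊕ M2) ⊕ M1 over the first 8 bytes.
byte 0: (50 xor 97) xor 61 = c7 xor 61 = a6
byte 1: (9e xor 9c) xor 67 = 02 xor 67 = 65
byte 2: (81 xor 80) xor 65 = 01 xor 65 = 64
byte 3: (38 xor 14) xor 6e = 2c xor 6e = 42
byte 4: (2f xor 89) xor 74 = a6 xor 74 = d2
byte 5: (cb xor d5) xor 20 = 1e xor 20 = 3e
byte 6: (2d xor 79) xor 68 = 54 xor 68 = 3c
byte 7: (51 xor 1a) xor 65 = 4b xor 65 = 2e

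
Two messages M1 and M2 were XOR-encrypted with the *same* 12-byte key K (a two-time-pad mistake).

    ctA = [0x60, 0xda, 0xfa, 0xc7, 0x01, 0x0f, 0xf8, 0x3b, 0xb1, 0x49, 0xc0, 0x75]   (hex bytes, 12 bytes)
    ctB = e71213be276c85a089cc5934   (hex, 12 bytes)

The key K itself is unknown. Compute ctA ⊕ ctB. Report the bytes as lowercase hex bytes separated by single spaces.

ctA ⊕ ctB = (M1 ⊕ K) ⊕ (M2 ⊕ K) = M1 ⊕ M2 — the shared key cancels under XOR.
byte 0: 60 ⊕ e7 = 87
byte 1: da ⊕ 12 = c8
byte 2: fa ⊕ 13 = e9
byte 3: c7 ⊕ be = 79
byte 4: 01 ⊕ 27 = 26
byte 5: 0f ⊕ 6c = 63
byte 6: f8 ⊕ 85 = 7d
byte 7: 3b ⊕ a0 = 9b
byte 8: b1 ⊕ 89 = 38
byte 9: 49 ⊕ cc = 85
byte 10: c0 ⊕ 59 = 99
byte 11: 75 ⊕ 34 = 41

87 c8 e9 79 26 63 7d 9b 38 85 99 41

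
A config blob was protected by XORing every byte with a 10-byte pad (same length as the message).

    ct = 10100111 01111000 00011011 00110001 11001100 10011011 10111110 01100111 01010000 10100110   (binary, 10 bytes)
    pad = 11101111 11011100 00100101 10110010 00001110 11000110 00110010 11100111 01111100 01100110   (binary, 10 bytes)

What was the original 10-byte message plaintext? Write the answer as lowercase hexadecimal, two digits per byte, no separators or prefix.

48a43e83c25d8c802cc0

XOR is its own inverse, so applying the key byte-wise gives the result directly.
10100111 XOR 11101111 = 01001000
01111000 XOR 11011100 = 10100100
00011011 XOR 00100101 = 00111110
00110001 XOR 10110010 = 10000011
11001100 XOR 00001110 = 11000010
10011011 XOR 11000110 = 01011101
10111110 XOR 00110010 = 10001100
01100111 XOR 11100111 = 10000000
01010000 XOR 01111100 = 00101100
10100110 XOR 01100110 = 11000000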